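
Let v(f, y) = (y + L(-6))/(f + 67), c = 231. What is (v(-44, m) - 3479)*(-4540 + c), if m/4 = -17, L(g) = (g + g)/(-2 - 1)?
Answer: 345069029/23 ≈ 1.5003e+7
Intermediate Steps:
L(g) = -2*g/3 (L(g) = (2*g)/(-3) = (2*g)*(-1/3) = -2*g/3)
m = -68 (m = 4*(-17) = -68)
v(f, y) = (4 + y)/(67 + f) (v(f, y) = (y - 2/3*(-6))/(f + 67) = (y + 4)/(67 + f) = (4 + y)/(67 + f))
(v(-44, m) - 3479)*(-4540 + c) = ((4 - 68)/(67 - 44) - 3479)*(-4540 + 231) = (-64/23 - 3479)*(-4309) = -80081/23*(-4309) = 345069029/23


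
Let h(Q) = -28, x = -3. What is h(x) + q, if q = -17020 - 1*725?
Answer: -17773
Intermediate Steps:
q = -17745 (q = -17020 - 725 = -17745)
h(x) + q = -28 - 17745 = -17773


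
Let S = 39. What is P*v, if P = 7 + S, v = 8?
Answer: 368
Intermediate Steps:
P = 46 (P = 7 + 39 = 46)
P*v = 46*8 = 368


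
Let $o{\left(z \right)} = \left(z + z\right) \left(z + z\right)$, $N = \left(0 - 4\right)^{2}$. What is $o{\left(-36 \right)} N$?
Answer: $82944$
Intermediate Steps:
$N = 16$ ($N = \left(-4\right)^{2} = 16$)
$o{\left(z \right)} = 4 z^{2}$ ($o{\left(z \right)} = 2 z 2 z = 4 z^{2}$)
$o{\left(-36 \right)} N = 4 \left(-36\right)^{2} \cdot 16 = 4 \cdot 1296 \cdot 16 = 5184 \cdot 16 = 82944$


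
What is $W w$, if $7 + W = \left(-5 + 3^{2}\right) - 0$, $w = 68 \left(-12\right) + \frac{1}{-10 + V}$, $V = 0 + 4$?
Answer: $\frac{4897}{2} \approx 2448.5$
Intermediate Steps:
$V = 4$
$w = - \frac{4897}{6}$ ($w = 68 \left(-12\right) + \frac{1}{-10 + 4} = -816 + \frac{1}{-6} = -816 - \frac{1}{6} = - \frac{4897}{6} \approx -816.17$)
$W = -3$ ($W = -7 - \left(5 - 3^{2}\right) = -7 + \left(\left(-5 + 9\right) + 0\right) = -7 + \left(4 + 0\right) = -7 + 4 = -3$)
$W w = \left(-3\right) \left(- \frac{4897}{6}\right) = \frac{4897}{2}$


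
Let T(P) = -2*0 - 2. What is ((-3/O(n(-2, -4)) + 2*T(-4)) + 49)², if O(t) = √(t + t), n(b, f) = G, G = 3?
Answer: (90 - √6)²/4 ≈ 1916.3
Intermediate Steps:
n(b, f) = 3
O(t) = √2*√t (O(t) = √(2*t) = √2*√t)
T(P) = -2 (T(P) = 0 - 2 = -2)
((-3/O(n(-2, -4)) + 2*T(-4)) + 49)² = ((-3*√6/6 + 2*(-2)) + 49)² = ((-3*√6/6 - 4) + 49)² = ((-√6/2 - 4) + 49)² = ((-4 - √6/2) + 49)² = (45 - √6/2)²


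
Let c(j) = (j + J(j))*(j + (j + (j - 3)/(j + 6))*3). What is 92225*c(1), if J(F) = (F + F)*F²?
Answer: 869550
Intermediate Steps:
J(F) = 2*F³ (J(F) = (2*F)*F² = 2*F³)
c(j) = (j + 2*j³)*(4*j + 3*(-3 + j)/(6 + j)) (c(j) = (j + 2*j³)*(j + (j + (j - 3)/(j + 6))*3) = (j + 2*j³)*(j + (j + (-3 + j)/(6 + j))*3) = (j + 2*j³)*(j + (3*j + 3*(-3 + j)/(6 + j))) = (j + 2*j³)*(4*j + 3*(-3 + j)/(6 + j)))
92225*c(1) = 92225*(1*(-9 - 14*1² + 8*1⁴ + 27*1 + 54*1³)/(6 + 1)) = 92225*(1*(-9 - 14*1 + 8*1 + 27 + 54*1)/7) = 92225*(1*(⅐)*(-9 - 14 + 8 + 27 + 54)) = 92225*(1*(⅐)*66) = 92225*(66/7) = 869550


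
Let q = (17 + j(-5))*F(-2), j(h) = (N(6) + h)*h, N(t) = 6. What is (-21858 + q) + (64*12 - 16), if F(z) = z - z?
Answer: -21106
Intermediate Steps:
F(z) = 0
j(h) = h*(6 + h) (j(h) = (6 + h)*h = h*(6 + h))
q = 0 (q = (17 - 5*(6 - 5))*0 = (17 - 5*1)*0 = (17 - 5)*0 = 12*0 = 0)
(-21858 + q) + (64*12 - 16) = (-21858 + 0) + (64*12 - 16) = -21858 + (768 - 16) = -21858 + 752 = -21106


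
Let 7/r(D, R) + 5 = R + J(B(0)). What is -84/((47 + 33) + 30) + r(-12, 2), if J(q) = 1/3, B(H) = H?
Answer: -1491/440 ≈ -3.3886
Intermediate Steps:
J(q) = ⅓ (J(q) = 1*(⅓) = ⅓)
r(D, R) = 7/(-14/3 + R) (r(D, R) = 7/(-5 + (R + ⅓)) = 7/(-5 + (⅓ + R)) = 7/(-14/3 + R))
-84/((47 + 33) + 30) + r(-12, 2) = -84/((47 + 33) + 30) + 21/(-14 + 3*2) = -84/(80 + 30) + 21/(-14 + 6) = -84/110 + 21/(-8) = (1/110)*(-84) + 21*(-⅛) = -42/55 - 21/8 = -1491/440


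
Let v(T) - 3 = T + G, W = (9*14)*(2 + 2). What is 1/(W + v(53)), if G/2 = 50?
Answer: 1/660 ≈ 0.0015152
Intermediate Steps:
G = 100 (G = 2*50 = 100)
W = 504 (W = 126*4 = 504)
v(T) = 103 + T (v(T) = 3 + (T + 100) = 3 + (100 + T) = 103 + T)
1/(W + v(53)) = 1/(504 + (103 + 53)) = 1/(504 + 156) = 1/660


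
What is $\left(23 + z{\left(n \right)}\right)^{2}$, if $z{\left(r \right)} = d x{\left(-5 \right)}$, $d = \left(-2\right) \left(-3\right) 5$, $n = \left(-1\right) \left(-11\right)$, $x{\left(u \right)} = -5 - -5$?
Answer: $529$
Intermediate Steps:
$x{\left(u \right)} = 0$ ($x{\left(u \right)} = -5 + 5 = 0$)
$n = 11$
$d = 30$ ($d = 6 \cdot 5 = 30$)
$z{\left(r \right)} = 0$ ($z{\left(r \right)} = 30 \cdot 0 = 0$)
$\left(23 + z{\left(n \right)}\right)^{2} = \left(23 + 0\right)^{2} = 23^{2} = 529$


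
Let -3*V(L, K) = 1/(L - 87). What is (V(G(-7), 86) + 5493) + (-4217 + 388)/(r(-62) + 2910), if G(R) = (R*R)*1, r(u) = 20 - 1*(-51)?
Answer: 1866274637/339834 ≈ 5491.7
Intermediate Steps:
r(u) = 71 (r(u) = 20 + 51 = 71)
G(R) = R**2 (G(R) = R**2*1 = R**2)
V(L, K) = -1/(3*(-87 + L)) (V(L, K) = -1/(3*(L - 87)) = -1/(3*(-87 + L)))
(V(G(-7), 86) + 5493) + (-4217 + 388)/(r(-62) + 2910) = (-1/(-261 + 3*(-7)**2) + 5493) + (-4217 + 388)/(71 + 2910) = (-1/(-261 + 3*49) + 5493) - 3829/2981 = (-1/(-261 + 147) + 5493) - 3829*1/2981 = (-1/(-114) + 5493) - 3829/2981 = (-1*(-1/114) + 5493) - 3829/2981 = (1/114 + 5493) - 3829/2981 = 626203/114 - 3829/2981 = 1866274637/339834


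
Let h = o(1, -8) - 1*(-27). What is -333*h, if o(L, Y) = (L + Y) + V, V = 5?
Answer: -8325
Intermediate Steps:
o(L, Y) = 5 + L + Y (o(L, Y) = (L + Y) + 5 = 5 + L + Y)
h = 25 (h = (5 + 1 - 8) - 1*(-27) = -2 + 27 = 25)
-333*h = -333*25 = -8325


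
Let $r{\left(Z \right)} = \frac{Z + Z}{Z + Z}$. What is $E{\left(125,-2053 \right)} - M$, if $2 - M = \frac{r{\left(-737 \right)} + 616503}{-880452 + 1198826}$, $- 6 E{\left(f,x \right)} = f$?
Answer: $- \frac{2851301}{136446} \approx -20.897$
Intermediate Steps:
$r{\left(Z \right)} = 1$ ($r{\left(Z \right)} = \frac{2 Z}{2 Z} = 2 Z \frac{1}{2 Z} = 1$)
$E{\left(f,x \right)} = - \frac{f}{6}$
$M = \frac{1446}{22741}$ ($M = 2 - \frac{1 + 616503}{-880452 + 1198826} = 2 - \frac{616504}{318374} = 2 - 616504 \cdot \frac{1}{318374} = 2 - \frac{44036}{22741} = \frac{1446}{22741} \approx 0.063586$)
$E{\left(125,-2053 \right)} - M = \left(- \frac{1}{6}\right) 125 - \frac{1446}{22741} = - \frac{125}{6} - \frac{1446}{22741} = - \frac{2851301}{136446}$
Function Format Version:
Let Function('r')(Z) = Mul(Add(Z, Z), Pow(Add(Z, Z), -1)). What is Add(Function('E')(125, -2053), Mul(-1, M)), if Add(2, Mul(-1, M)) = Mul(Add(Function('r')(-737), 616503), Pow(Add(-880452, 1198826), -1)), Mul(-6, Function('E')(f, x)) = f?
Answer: Rational(-2851301, 136446) ≈ -20.897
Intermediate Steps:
Function('r')(Z) = 1 (Function('r')(Z) = Mul(Mul(2, Z), Pow(Mul(2, Z), -1)) = Mul(Mul(2, Z), Mul(Rational(1, 2), Pow(Z, -1))) = 1)
Function('E')(f, x) = Mul(Rational(-1, 6), f)
M = Rational(1446, 22741) (M = Add(2, Mul(-1, Mul(Add(1, 616503), Pow(Add(-880452, 1198826), -1)))) = Add(2, Mul(-1, Mul(616504, Pow(318374, -1)))) = Add(2, Mul(-1, Mul(616504, Rational(1, 318374)))) = Add(2, Mul(-1, Rational(44036, 22741))) = Add(2, Rational(-44036, 22741)) = Rational(1446, 22741) ≈ 0.063586)
Add(Function('E')(125, -2053), Mul(-1, M)) = Add(Mul(Rational(-1, 6), 125), Mul(-1, Rational(1446, 22741))) = Add(Rational(-125, 6), Rational(-1446, 22741)) = Rational(-2851301, 136446)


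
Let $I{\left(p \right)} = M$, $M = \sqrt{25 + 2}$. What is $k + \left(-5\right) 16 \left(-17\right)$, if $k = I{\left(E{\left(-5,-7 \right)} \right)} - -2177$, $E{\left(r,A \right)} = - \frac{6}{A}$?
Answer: $3537 + 3 \sqrt{3} \approx 3542.2$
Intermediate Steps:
$M = 3 \sqrt{3}$ ($M = \sqrt{27} = 3 \sqrt{3} \approx 5.1962$)
$I{\left(p \right)} = 3 \sqrt{3}$
$k = 2177 + 3 \sqrt{3}$ ($k = 3 \sqrt{3} - -2177 = 3 \sqrt{3} + 2177 = 2177 + 3 \sqrt{3} \approx 2182.2$)
$k + \left(-5\right) 16 \left(-17\right) = \left(2177 + 3 \sqrt{3}\right) + \left(-5\right) 16 \left(-17\right) = \left(2177 + 3 \sqrt{3}\right) - -1360 = \left(2177 + 3 \sqrt{3}\right) + 1360 = 3537 + 3 \sqrt{3}$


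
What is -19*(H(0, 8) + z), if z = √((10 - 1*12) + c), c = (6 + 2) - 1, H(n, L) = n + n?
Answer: -19*√5 ≈ -42.485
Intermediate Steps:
H(n, L) = 2*n
c = 7 (c = 8 - 1 = 7)
z = √5 (z = √((10 - 1*12) + 7) = √((10 - 12) + 7) = √(-2 + 7) = √5 ≈ 2.2361)
-19*(H(0, 8) + z) = -19*(2*0 + √5) = -19*(0 + √5) = -19*√5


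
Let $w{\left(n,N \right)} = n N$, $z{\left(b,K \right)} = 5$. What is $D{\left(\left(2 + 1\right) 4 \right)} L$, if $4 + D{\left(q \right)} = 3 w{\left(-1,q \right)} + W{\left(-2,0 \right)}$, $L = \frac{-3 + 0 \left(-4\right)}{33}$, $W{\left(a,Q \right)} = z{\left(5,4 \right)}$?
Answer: $\frac{35}{11} \approx 3.1818$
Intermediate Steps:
$W{\left(a,Q \right)} = 5$
$L = - \frac{1}{11}$ ($L = \left(-3 + 0\right) \frac{1}{33} = \left(-3\right) \frac{1}{33} = - \frac{1}{11} \approx -0.090909$)
$w{\left(n,N \right)} = N n$
$D{\left(q \right)} = 1 - 3 q$ ($D{\left(q \right)} = -4 + \left(3 q \left(-1\right) + 5\right) = -4 + \left(3 \left(- q\right) + 5\right) = -4 - \left(-5 + 3 q\right) = 1 - 3 q$)
$D{\left(\left(2 + 1\right) 4 \right)} L = \left(1 - 3 \left(2 + 1\right) 4\right) \left(- \frac{1}{11}\right) = \left(1 - 3 \cdot 3 \cdot 4\right) \left(- \frac{1}{11}\right) = \left(1 - 36\right) \left(- \frac{1}{11}\right) = \left(-35\right) \left(- \frac{1}{11}\right) = \frac{35}{11}$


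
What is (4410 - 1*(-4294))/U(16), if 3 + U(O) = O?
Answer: 8704/13 ≈ 669.54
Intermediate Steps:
U(O) = -3 + O
(4410 - 1*(-4294))/U(16) = (4410 - 1*(-4294))/(-3 + 16) = (4410 + 4294)/13 = 8704*(1/13) = 8704/13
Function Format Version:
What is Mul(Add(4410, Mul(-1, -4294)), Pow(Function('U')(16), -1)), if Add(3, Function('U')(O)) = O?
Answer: Rational(8704, 13) ≈ 669.54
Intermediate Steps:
Function('U')(O) = Add(-3, O)
Mul(Add(4410, Mul(-1, -4294)), Pow(Function('U')(16), -1)) = Mul(Add(4410, Mul(-1, -4294)), Pow(Add(-3, 16), -1)) = Mul(Add(4410, 4294), Pow(13, -1)) = Mul(8704, Rational(1, 13)) = Rational(8704, 13)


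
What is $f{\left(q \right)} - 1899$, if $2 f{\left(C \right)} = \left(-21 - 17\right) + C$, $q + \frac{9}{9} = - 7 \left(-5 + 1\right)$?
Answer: $- \frac{3809}{2} \approx -1904.5$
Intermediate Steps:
$q = 27$ ($q = -1 - 7 \left(-5 + 1\right) = -1 - -28 = -1 + 28 = 27$)
$f{\left(C \right)} = -19 + \frac{C}{2}$ ($f{\left(C \right)} = \frac{\left(-21 - 17\right) + C}{2} = \frac{-38 + C}{2} = -19 + \frac{C}{2}$)
$f{\left(q \right)} - 1899 = \left(-19 + \frac{1}{2} \cdot 27\right) - 1899 = \left(-19 + \frac{27}{2}\right) - 1899 = - \frac{11}{2} - 1899 = - \frac{3809}{2}$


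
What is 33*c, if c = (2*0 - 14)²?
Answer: 6468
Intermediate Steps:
c = 196 (c = (0 - 14)² = (-14)² = 196)
33*c = 33*196 = 6468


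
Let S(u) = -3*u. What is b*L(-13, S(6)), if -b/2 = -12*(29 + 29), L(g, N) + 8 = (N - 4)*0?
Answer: -11136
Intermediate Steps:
L(g, N) = -8 (L(g, N) = -8 + (N - 4)*0 = -8 + (-4 + N)*0 = -8 + 0 = -8)
b = 1392 (b = -(-24)*(29 + 29) = -(-24)*58 = -2*(-696) = 1392)
b*L(-13, S(6)) = 1392*(-8) = -11136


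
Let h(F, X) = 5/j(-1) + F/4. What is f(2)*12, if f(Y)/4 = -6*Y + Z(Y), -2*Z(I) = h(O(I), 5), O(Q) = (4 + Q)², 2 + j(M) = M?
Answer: -752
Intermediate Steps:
j(M) = -2 + M
h(F, X) = -5/3 + F/4 (h(F, X) = 5/(-2 - 1) + F/4 = 5/(-3) + F*(¼) = 5*(-⅓) + F/4 = -5/3 + F/4)
Z(I) = ⅚ - (4 + I)²/8 (Z(I) = -(-5/3 + (4 + I)²/4)/2 = ⅚ - (4 + I)²/8)
f(Y) = 10/3 - 24*Y - (4 + Y)²/2 (f(Y) = 4*(-6*Y + (⅚ - (4 + Y)²/8)) = 4*(⅚ - 6*Y - (4 + Y)²/8) = 10/3 - 24*Y - (4 + Y)²/2)
f(2)*12 = (10/3 - 24*2 - (4 + 2)²/2)*12 = (10/3 - 48 - ½*6²)*12 = (10/3 - 48 - ½*36)*12 = (10/3 - 48 - 18)*12 = -188/3*12 = -752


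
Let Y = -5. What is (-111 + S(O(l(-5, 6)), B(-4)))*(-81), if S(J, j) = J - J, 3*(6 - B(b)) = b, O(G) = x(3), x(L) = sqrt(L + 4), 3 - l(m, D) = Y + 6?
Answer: 8991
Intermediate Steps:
l(m, D) = 2 (l(m, D) = 3 - (-5 + 6) = 3 - 1*1 = 3 - 1 = 2)
x(L) = sqrt(4 + L)
O(G) = sqrt(7) (O(G) = sqrt(4 + 3) = sqrt(7))
B(b) = 6 - b/3
S(J, j) = 0
(-111 + S(O(l(-5, 6)), B(-4)))*(-81) = (-111 + 0)*(-81) = -111*(-81) = 8991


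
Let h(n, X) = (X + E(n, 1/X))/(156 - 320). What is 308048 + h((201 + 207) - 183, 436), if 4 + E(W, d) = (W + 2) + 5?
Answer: 12629802/41 ≈ 3.0804e+5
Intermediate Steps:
E(W, d) = 3 + W (E(W, d) = -4 + ((W + 2) + 5) = -4 + ((2 + W) + 5) = -4 + (7 + W) = 3 + W)
h(n, X) = -3/164 - X/164 - n/164 (h(n, X) = (X + (3 + n))/(156 - 320) = (3 + X + n)/(-164) = (3 + X + n)*(-1/164) = -3/164 - X/164 - n/164)
308048 + h((201 + 207) - 183, 436) = 308048 + (-3/164 - 1/164*436 - ((201 + 207) - 183)/164) = 308048 + (-3/164 - 109/41 - (408 - 183)/164) = 308048 + (-3/164 - 109/41 - 1/164*225) = 308048 + (-3/164 - 109/41 - 225/164) = 308048 - 166/41 = 12629802/41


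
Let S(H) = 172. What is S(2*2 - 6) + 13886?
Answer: 14058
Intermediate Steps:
S(2*2 - 6) + 13886 = 172 + 13886 = 14058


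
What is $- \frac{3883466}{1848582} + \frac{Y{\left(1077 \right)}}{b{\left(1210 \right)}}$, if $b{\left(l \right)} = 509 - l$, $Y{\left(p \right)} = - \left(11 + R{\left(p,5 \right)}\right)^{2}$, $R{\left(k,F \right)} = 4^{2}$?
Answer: $- \frac{687346694}{647927991} \approx -1.0608$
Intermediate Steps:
$R{\left(k,F \right)} = 16$
$Y{\left(p \right)} = -729$ ($Y{\left(p \right)} = - \left(11 + 16\right)^{2} = - 27^{2} = \left(-1\right) 729 = -729$)
$- \frac{3883466}{1848582} + \frac{Y{\left(1077 \right)}}{b{\left(1210 \right)}} = - \frac{3883466}{1848582} - \frac{729}{509 - 1210} = \left(-3883466\right) \frac{1}{1848582} - \frac{729}{509 - 1210} = - \frac{1941733}{924291} - \frac{729}{-701} = - \frac{1941733}{924291} - - \frac{729}{701} = - \frac{1941733}{924291} + \frac{729}{701} = - \frac{687346694}{647927991}$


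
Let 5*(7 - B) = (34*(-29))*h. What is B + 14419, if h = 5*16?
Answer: 30202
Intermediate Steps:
h = 80
B = 15783 (B = 7 - 34*(-29)*80/5 = 7 - (-986)*80/5 = 7 - ⅕*(-78880) = 7 + 15776 = 15783)
B + 14419 = 15783 + 14419 = 30202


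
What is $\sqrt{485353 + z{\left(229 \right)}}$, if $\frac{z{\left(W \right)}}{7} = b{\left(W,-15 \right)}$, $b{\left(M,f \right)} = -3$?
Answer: $2 \sqrt{121333} \approx 696.66$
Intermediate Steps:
$z{\left(W \right)} = -21$ ($z{\left(W \right)} = 7 \left(-3\right) = -21$)
$\sqrt{485353 + z{\left(229 \right)}} = \sqrt{485353 - 21} = \sqrt{485332} = 2 \sqrt{121333}$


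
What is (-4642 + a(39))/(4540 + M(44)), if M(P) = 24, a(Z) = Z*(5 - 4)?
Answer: -4603/4564 ≈ -1.0085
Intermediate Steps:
a(Z) = Z (a(Z) = Z*1 = Z)
(-4642 + a(39))/(4540 + M(44)) = (-4642 + 39)/(4540 + 24) = -4603/4564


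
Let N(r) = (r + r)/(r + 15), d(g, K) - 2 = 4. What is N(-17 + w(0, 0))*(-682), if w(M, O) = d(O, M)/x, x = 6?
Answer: -21824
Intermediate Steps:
d(g, K) = 6 (d(g, K) = 2 + 4 = 6)
w(M, O) = 1 (w(M, O) = 6/6 = 6*(1/6) = 1)
N(r) = 2*r/(15 + r) (N(r) = (2*r)/(15 + r) = 2*r/(15 + r))
N(-17 + w(0, 0))*(-682) = (2*(-17 + 1)/(15 + (-17 + 1)))*(-682) = (2*(-16)/(15 - 16))*(-682) = (2*(-16)/(-1))*(-682) = (2*(-16)*(-1))*(-682) = 32*(-682) = -21824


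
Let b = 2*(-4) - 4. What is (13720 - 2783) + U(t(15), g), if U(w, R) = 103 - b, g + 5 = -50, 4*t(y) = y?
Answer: 11052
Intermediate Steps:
t(y) = y/4
b = -12 (b = -8 - 4 = -12)
g = -55 (g = -5 - 50 = -55)
U(w, R) = 115 (U(w, R) = 103 - 1*(-12) = 103 + 12 = 115)
(13720 - 2783) + U(t(15), g) = (13720 - 2783) + 115 = 10937 + 115 = 11052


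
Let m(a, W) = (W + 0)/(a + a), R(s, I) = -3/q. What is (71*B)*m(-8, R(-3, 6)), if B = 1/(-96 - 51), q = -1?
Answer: 71/784 ≈ 0.090561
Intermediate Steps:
R(s, I) = 3 (R(s, I) = -3/(-1) = -3*(-1) = 3)
m(a, W) = W/(2*a) (m(a, W) = W/((2*a)) = W*(1/(2*a)) = W/(2*a))
B = -1/147 (B = 1/(-147) = -1/147 ≈ -0.0068027)
(71*B)*m(-8, R(-3, 6)) = (71*(-1/147))*((½)*3/(-8)) = -71*3*(-1)/(294*8) = -71/147*(-3/16) = 71/784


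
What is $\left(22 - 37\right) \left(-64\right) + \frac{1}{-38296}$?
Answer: $\frac{36764159}{38296} \approx 960.0$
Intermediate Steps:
$\left(22 - 37\right) \left(-64\right) + \frac{1}{-38296} = \left(-15\right) \left(-64\right) - \frac{1}{38296} = 960 - \frac{1}{38296} = \frac{36764159}{38296}$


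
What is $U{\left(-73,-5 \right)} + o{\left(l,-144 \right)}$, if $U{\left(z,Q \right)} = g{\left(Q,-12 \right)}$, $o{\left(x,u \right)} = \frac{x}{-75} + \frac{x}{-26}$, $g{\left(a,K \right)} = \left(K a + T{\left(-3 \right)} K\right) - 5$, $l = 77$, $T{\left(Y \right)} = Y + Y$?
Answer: $\frac{239873}{1950} \approx 123.01$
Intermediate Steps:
$T{\left(Y \right)} = 2 Y$
$g{\left(a,K \right)} = -5 - 6 K + K a$ ($g{\left(a,K \right)} = \left(K a + 2 \left(-3\right) K\right) - 5 = \left(K a - 6 K\right) - 5 = \left(- 6 K + K a\right) - 5 = -5 - 6 K + K a$)
$o{\left(x,u \right)} = - \frac{101 x}{1950}$ ($o{\left(x,u \right)} = x \left(- \frac{1}{75}\right) + x \left(- \frac{1}{26}\right) = - \frac{x}{75} - \frac{x}{26} = - \frac{101 x}{1950}$)
$U{\left(z,Q \right)} = 67 - 12 Q$ ($U{\left(z,Q \right)} = -5 - -72 - 12 Q = -5 + 72 - 12 Q = 67 - 12 Q$)
$U{\left(-73,-5 \right)} + o{\left(l,-144 \right)} = \left(67 - -60\right) - \frac{7777}{1950} = \left(67 + 60\right) - \frac{7777}{1950} = 127 - \frac{7777}{1950} = \frac{239873}{1950}$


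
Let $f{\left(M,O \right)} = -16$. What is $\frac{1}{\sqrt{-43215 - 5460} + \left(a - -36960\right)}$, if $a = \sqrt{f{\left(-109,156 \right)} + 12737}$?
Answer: $\frac{1}{36960 + \sqrt{12721} + 5 i \sqrt{1947}} \approx 2.6973 \cdot 10^{-5} - 1.605 \cdot 10^{-7} i$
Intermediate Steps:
$a = \sqrt{12721}$ ($a = \sqrt{-16 + 12737} = \sqrt{12721} \approx 112.79$)
$\frac{1}{\sqrt{-43215 - 5460} + \left(a - -36960\right)} = \frac{1}{\sqrt{-43215 - 5460} + \left(\sqrt{12721} - -36960\right)} = \frac{1}{\sqrt{-43215 - 5460} + \left(\sqrt{12721} + 36960\right)} = \frac{1}{\sqrt{-48675} + \left(36960 + \sqrt{12721}\right)} = \frac{1}{5 i \sqrt{1947} + \left(36960 + \sqrt{12721}\right)} = \frac{1}{36960 + \sqrt{12721} + 5 i \sqrt{1947}}$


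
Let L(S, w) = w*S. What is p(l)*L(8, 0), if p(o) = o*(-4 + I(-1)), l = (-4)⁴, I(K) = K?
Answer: 0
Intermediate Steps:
L(S, w) = S*w
l = 256
p(o) = -5*o (p(o) = o*(-4 - 1) = o*(-5) = -5*o)
p(l)*L(8, 0) = (-5*256)*(8*0) = -1280*0 = 0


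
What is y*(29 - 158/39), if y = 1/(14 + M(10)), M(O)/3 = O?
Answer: 973/1716 ≈ 0.56702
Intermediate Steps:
M(O) = 3*O
y = 1/44 (y = 1/(14 + 3*10) = 1/(14 + 30) = 1/44 ≈ 0.022727)
y*(29 - 158/39) = (29 - 158/39)/44 = (1/44)*(973/39) = 973/1716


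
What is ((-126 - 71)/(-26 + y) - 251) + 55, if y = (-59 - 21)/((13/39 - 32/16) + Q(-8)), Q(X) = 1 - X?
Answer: -77409/406 ≈ -190.66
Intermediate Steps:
y = -120/11 (y = (-59 - 21)/((13/39 - 32/16) + (1 - 1*(-8))) = -80/((13*(1/39) - 32*1/16) + (1 + 8)) = -80/((1/3 - 2) + 9) = -80/(-5/3 + 9) = -80/22/3 = -80*3/22 = -120/11 ≈ -10.909)
((-126 - 71)/(-26 + y) - 251) + 55 = ((-126 - 71)/(-26 - 120/11) - 251) + 55 = (-197/(-406/11) - 251) + 55 = (-197*(-11/406) - 251) + 55 = (2167/406 - 251) + 55 = -99739/406 + 55 = -77409/406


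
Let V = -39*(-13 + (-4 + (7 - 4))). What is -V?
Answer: -546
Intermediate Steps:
V = 546 (V = -39*(-13 + (-4 + 3)) = -39*(-13 - 1) = -39*(-14) = 546)
-V = -1*546 = -546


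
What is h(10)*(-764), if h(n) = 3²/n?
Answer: -3438/5 ≈ -687.60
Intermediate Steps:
h(n) = 9/n
h(10)*(-764) = (9/10)*(-764) = -3438/5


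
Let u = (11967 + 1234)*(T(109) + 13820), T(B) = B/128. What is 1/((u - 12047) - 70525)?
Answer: 128/23342910653 ≈ 5.4835e-9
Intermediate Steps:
T(B) = B/128 (T(B) = B*(1/128) = B/128)
u = 23353479869/128 (u = (11967 + 1234)*((1/128)*109 + 13820) = 13201*(109/128 + 13820) = 13201*(1769069/128) = 23353479869/128 ≈ 1.8245e+8)
1/((u - 12047) - 70525) = 1/((23353479869/128 - 12047) - 70525) = 1/(23351937853/128 - 70525) = 1/(23342910653/128) = 128/23342910653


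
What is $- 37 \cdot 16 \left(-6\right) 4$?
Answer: $14208$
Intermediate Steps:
$- 37 \cdot 16 \left(-6\right) 4 = - 37 \left(\left(-96\right) 4\right) = \left(-37\right) \left(-384\right) = 14208$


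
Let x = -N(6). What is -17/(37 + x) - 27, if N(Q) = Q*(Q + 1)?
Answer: -118/5 ≈ -23.600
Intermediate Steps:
N(Q) = Q*(1 + Q)
x = -42 (x = -6*(1 + 6) = -6*7 = -1*42 = -42)
-17/(37 + x) - 27 = -17/(37 - 42) - 27 = -17/(-5) - 27 = -17*(-⅕) - 27 = 17/5 - 27 = -118/5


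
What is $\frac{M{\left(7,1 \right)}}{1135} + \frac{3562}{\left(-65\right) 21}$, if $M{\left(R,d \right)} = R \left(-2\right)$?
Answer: $- \frac{62492}{23835} \approx -2.6219$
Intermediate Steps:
$M{\left(R,d \right)} = - 2 R$
$\frac{M{\left(7,1 \right)}}{1135} + \frac{3562}{\left(-65\right) 21} = \frac{\left(-2\right) 7}{1135} + \frac{3562}{\left(-65\right) 21} = \left(-14\right) \frac{1}{1135} + \frac{3562}{-1365} = - \frac{14}{1135} + 3562 \left(- \frac{1}{1365}\right) = - \frac{14}{1135} - \frac{274}{105} = - \frac{62492}{23835}$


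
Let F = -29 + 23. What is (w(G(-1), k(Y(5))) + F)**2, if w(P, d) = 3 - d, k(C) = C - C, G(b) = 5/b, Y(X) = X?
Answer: 9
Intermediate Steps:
k(C) = 0
F = -6
(w(G(-1), k(Y(5))) + F)**2 = ((3 - 1*0) - 6)**2 = ((3 + 0) - 6)**2 = (3 - 6)**2 = (-3)**2 = 9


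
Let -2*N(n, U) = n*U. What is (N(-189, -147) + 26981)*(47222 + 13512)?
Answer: 794977693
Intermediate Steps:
N(n, U) = -U*n/2 (N(n, U) = -n*U/2 = -U*n/2)
(N(-189, -147) + 26981)*(47222 + 13512) = (-½*(-147)*(-189) + 26981)*(47222 + 13512) = (-27783/2 + 26981)*60734 = (26179/2)*60734 = 794977693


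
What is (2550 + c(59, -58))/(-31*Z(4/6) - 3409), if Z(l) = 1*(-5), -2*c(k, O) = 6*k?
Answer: -2373/3254 ≈ -0.72926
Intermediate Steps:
c(k, O) = -3*k
Z(l) = -5
(2550 + c(59, -58))/(-31*Z(4/6) - 3409) = (2550 - 3*59)/(-31*(-5) - 3409) = (2550 - 177)/(155 - 3409) = 2373/(-3254) = 2373*(-1/3254) = -2373/3254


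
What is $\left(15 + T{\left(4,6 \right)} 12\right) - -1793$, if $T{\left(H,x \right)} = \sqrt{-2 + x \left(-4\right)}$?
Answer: $1808 + 12 i \sqrt{26} \approx 1808.0 + 61.188 i$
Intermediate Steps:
$T{\left(H,x \right)} = \sqrt{-2 - 4 x}$
$\left(15 + T{\left(4,6 \right)} 12\right) - -1793 = \left(15 + \sqrt{-2 - 24} \cdot 12\right) - -1793 = \left(15 + \sqrt{-2 - 24} \cdot 12\right) + 1793 = \left(15 + \sqrt{-26} \cdot 12\right) + 1793 = \left(15 + i \sqrt{26} \cdot 12\right) + 1793 = \left(15 + 12 i \sqrt{26}\right) + 1793 = 1808 + 12 i \sqrt{26}$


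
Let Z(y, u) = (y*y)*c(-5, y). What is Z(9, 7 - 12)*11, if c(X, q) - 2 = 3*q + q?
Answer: 33858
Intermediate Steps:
c(X, q) = 2 + 4*q (c(X, q) = 2 + (3*q + q) = 2 + 4*q)
Z(y, u) = y**2*(2 + 4*y) (Z(y, u) = (y*y)*(2 + 4*y) = y**2*(2 + 4*y))
Z(9, 7 - 12)*11 = (9**2*(2 + 4*9))*11 = (81*(2 + 36))*11 = (81*38)*11 = 3078*11 = 33858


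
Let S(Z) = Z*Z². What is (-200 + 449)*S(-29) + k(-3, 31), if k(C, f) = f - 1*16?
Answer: -6072846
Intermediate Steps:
S(Z) = Z³
k(C, f) = -16 + f (k(C, f) = f - 16 = -16 + f)
(-200 + 449)*S(-29) + k(-3, 31) = (-200 + 449)*(-29)³ + (-16 + 31) = 249*(-24389) + 15 = -6072861 + 15 = -6072846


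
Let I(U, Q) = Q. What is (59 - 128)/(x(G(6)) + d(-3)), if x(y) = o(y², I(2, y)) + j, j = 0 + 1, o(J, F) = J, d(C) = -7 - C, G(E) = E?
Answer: -23/11 ≈ -2.0909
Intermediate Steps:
j = 1
x(y) = 1 + y² (x(y) = y² + 1 = 1 + y²)
(59 - 128)/(x(G(6)) + d(-3)) = (59 - 128)/((1 + 6²) + (-7 - 1*(-3))) = -69/((1 + 36) + (-7 + 3)) = -69/(37 - 4) = -69/33 = -69*1/33 = -23/11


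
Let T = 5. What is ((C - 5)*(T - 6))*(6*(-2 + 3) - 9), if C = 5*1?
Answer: 0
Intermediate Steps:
C = 5
((C - 5)*(T - 6))*(6*(-2 + 3) - 9) = ((5 - 5)*(5 - 6))*(6*(-2 + 3) - 9) = (0*(-1))*(6*1 - 9) = 0*(6 - 9) = 0*(-3) = 0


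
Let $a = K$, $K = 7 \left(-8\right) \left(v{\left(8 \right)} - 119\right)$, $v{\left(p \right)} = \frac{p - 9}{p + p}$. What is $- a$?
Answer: $- \frac{13335}{2} \approx -6667.5$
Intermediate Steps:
$v{\left(p \right)} = \frac{-9 + p}{2 p}$
$K = \frac{13335}{2}$ ($K = 7 \left(-8\right) \left(\frac{-9 + 8}{2 \cdot 8} - 119\right) = - 56 \left(\frac{1}{2} \cdot \frac{1}{8} \left(-1\right) - 119\right) = - 56 \left(- \frac{1}{16} - 119\right) = \left(-56\right) \left(- \frac{1905}{16}\right) = \frac{13335}{2} \approx 6667.5$)
$a = \frac{13335}{2} \approx 6667.5$
$- a = \left(-1\right) \frac{13335}{2} = - \frac{13335}{2}$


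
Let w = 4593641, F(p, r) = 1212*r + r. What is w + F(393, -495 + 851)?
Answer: 5025469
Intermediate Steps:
F(p, r) = 1213*r
w + F(393, -495 + 851) = 4593641 + 1213*(-495 + 851) = 4593641 + 1213*356 = 4593641 + 431828 = 5025469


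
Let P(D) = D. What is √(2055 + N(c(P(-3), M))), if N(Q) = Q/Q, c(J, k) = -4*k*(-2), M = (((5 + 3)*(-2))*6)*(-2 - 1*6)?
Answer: 2*√514 ≈ 45.343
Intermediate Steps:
M = 768 (M = ((8*(-2))*6)*(-2 - 6) = -16*6*(-8) = -96*(-8) = 768)
c(J, k) = 8*k
N(Q) = 1
√(2055 + N(c(P(-3), M))) = √(2055 + 1) = √2056 = 2*√514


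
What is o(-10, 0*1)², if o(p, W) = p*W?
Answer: 0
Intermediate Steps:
o(p, W) = W*p
o(-10, 0*1)² = ((0*1)*(-10))² = (0*(-10))² = 0² = 0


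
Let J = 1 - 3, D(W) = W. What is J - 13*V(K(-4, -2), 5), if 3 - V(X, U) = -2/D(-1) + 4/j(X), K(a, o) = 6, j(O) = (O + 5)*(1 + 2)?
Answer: -443/33 ≈ -13.424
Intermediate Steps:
j(O) = 15 + 3*O (j(O) = (5 + O)*3 = 15 + 3*O)
J = -2
V(X, U) = 1 - 4/(15 + 3*X) (V(X, U) = 3 - (-2/(-1) + 4/(15 + 3*X)) = 3 - (-2*(-1) + 4/(15 + 3*X)) = 3 - (2 + 4/(15 + 3*X)) = 3 + (-2 - 4/(15 + 3*X)) = 1 - 4/(15 + 3*X))
J - 13*V(K(-4, -2), 5) = -2 - 13*(11/3 + 6)/(5 + 6) = -2 - 13*29/(11*3) = -2 - 13*29/33 = -2 - 377/33 = -443/33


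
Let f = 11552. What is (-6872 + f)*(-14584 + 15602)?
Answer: 4764240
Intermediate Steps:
(-6872 + f)*(-14584 + 15602) = (-6872 + 11552)*(-14584 + 15602) = 4680*1018 = 4764240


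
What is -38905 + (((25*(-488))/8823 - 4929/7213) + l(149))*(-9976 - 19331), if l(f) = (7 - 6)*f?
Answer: -92174420535161/21213433 ≈ -4.3451e+6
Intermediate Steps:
l(f) = f (l(f) = 1*f = f)
-38905 + (((25*(-488))/8823 - 4929/7213) + l(149))*(-9976 - 19331) = -38905 + (((25*(-488))/8823 - 4929/7213) + 149)*(-9976 - 19331) = -38905 + ((-12200*1/8823 - 4929*1/7213) + 149)*(-29307) = -38905 + ((-12200/8823 - 4929/7213) + 149)*(-29307) = -38905 + (-131487167/63640299 + 149)*(-29307) = -38905 + (9350917384/63640299)*(-29307) = -38905 - 91349111924296/21213433 = -92174420535161/21213433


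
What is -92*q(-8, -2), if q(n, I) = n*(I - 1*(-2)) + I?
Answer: 184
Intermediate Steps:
q(n, I) = I + n*(2 + I) (q(n, I) = n*(I + 2) + I = n*(2 + I) + I = I + n*(2 + I))
-92*q(-8, -2) = -92*(-2 + 2*(-8) - 2*(-8)) = -92*(-2 - 16 + 16) = -92*(-2) = 184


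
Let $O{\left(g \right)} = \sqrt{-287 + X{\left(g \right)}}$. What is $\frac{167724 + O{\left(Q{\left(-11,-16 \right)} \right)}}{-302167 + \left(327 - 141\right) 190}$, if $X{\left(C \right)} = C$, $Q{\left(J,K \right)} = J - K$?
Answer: $- \frac{167724}{266827} - \frac{i \sqrt{282}}{266827} \approx -0.62859 - 6.2935 \cdot 10^{-5} i$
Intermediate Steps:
$O{\left(g \right)} = \sqrt{-287 + g}$
$\frac{167724 + O{\left(Q{\left(-11,-16 \right)} \right)}}{-302167 + \left(327 - 141\right) 190} = \frac{167724 + \sqrt{-287 - -5}}{-302167 + \left(327 - 141\right) 190} = \frac{167724 + \sqrt{-287 + \left(-11 + 16\right)}}{-302167 + \left(327 - 141\right) 190} = \frac{167724 + \sqrt{-287 + 5}}{-302167 + 186 \cdot 190} = \frac{167724 + \sqrt{-282}}{-302167 + 35340} = \frac{167724 + i \sqrt{282}}{-266827} = \left(167724 + i \sqrt{282}\right) \left(- \frac{1}{266827}\right) = - \frac{167724}{266827} - \frac{i \sqrt{282}}{266827}$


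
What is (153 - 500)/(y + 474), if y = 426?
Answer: -347/900 ≈ -0.38556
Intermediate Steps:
(153 - 500)/(y + 474) = (153 - 500)/(426 + 474) = -347/900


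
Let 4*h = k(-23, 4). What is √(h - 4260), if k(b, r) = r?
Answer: I*√4259 ≈ 65.261*I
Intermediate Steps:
h = 1 (h = (¼)*4 = 1)
√(h - 4260) = √(1 - 4260) = √(-4259) = I*√4259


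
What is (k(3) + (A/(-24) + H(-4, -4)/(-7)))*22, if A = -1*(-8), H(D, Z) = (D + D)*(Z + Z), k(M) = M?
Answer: -2992/21 ≈ -142.48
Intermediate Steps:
H(D, Z) = 4*D*Z (H(D, Z) = (2*D)*(2*Z) = 4*D*Z)
A = 8
(k(3) + (A/(-24) + H(-4, -4)/(-7)))*22 = (3 + (8/(-24) + (4*(-4)*(-4))/(-7)))*22 = (3 + (8*(-1/24) + 64*(-⅐)))*22 = (3 + (-⅓ - 64/7))*22 = (3 - 199/21)*22 = -136/21*22 = -2992/21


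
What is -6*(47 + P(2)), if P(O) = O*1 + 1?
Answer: -300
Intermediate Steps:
P(O) = 1 + O (P(O) = O + 1 = 1 + O)
-6*(47 + P(2)) = -6*(47 + (1 + 2)) = -6*(47 + 3) = -6*50 = -300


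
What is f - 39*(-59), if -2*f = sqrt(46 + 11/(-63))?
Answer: 2301 - sqrt(20209)/42 ≈ 2297.6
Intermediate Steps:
f = -sqrt(20209)/42 (f = -sqrt(46 + 11/(-63))/2 = -sqrt(46 + 11*(-1/63))/2 = -sqrt(46 - 11/63)/2 = -sqrt(20209)/42 ≈ -3.3847)
f - 39*(-59) = -sqrt(20209)/42 - 39*(-59) = -sqrt(20209)/42 + 2301 = 2301 - sqrt(20209)/42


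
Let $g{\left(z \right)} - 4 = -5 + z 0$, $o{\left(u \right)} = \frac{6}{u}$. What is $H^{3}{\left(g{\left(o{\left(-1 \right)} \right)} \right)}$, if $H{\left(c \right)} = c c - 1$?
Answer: $0$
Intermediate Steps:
$g{\left(z \right)} = -1$ ($g{\left(z \right)} = 4 + \left(-5 + z 0\right) = 4 + \left(-5 + 0\right) = 4 - 5 = -1$)
$H{\left(c \right)} = -1 + c^{2}$ ($H{\left(c \right)} = c^{2} - 1 = -1 + c^{2}$)
$H^{3}{\left(g{\left(o{\left(-1 \right)} \right)} \right)} = \left(-1 + \left(-1\right)^{2}\right)^{3} = \left(-1 + 1\right)^{3} = 0^{3} = 0$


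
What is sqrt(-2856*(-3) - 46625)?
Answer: I*sqrt(38057) ≈ 195.08*I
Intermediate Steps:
sqrt(-2856*(-3) - 46625) = sqrt(8568 - 46625) = sqrt(-38057) = I*sqrt(38057)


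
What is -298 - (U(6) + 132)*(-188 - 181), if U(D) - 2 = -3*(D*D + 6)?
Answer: 2654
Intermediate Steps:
U(D) = -16 - 3*D**2 (U(D) = 2 - 3*(D*D + 6) = 2 - 3*(D**2 + 6) = 2 - 3*(6 + D**2) = 2 + (-18 - 3*D**2) = -16 - 3*D**2)
-298 - (U(6) + 132)*(-188 - 181) = -298 - ((-16 - 3*6**2) + 132)*(-188 - 181) = -298 - ((-16 - 3*36) + 132)*(-369) = -298 - ((-16 - 108) + 132)*(-369) = -298 - (-124 + 132)*(-369) = -298 - 8*(-369) = -298 - 1*(-2952) = -298 + 2952 = 2654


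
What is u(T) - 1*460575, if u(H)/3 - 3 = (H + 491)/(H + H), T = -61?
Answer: -28095171/61 ≈ -4.6058e+5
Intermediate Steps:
u(H) = 9 + 3*(491 + H)/(2*H) (u(H) = 9 + 3*((H + 491)/(H + H)) = 9 + 3*((491 + H)/((2*H))) = 9 + 3*((491 + H)*(1/(2*H))) = 9 + 3*((491 + H)/(2*H)) = 9 + 3*(491 + H)/(2*H))
u(T) - 1*460575 = (3/2)*(491 + 7*(-61))/(-61) - 1*460575 = (3/2)*(-1/61)*(491 - 427) - 460575 = (3/2)*(-1/61)*64 - 460575 = -96/61 - 460575 = -28095171/61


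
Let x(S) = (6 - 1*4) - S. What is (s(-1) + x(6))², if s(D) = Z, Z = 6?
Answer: 4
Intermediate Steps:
s(D) = 6
x(S) = 2 - S (x(S) = (6 - 4) - S = 2 - S)
(s(-1) + x(6))² = (6 + (2 - 1*6))² = (6 + (2 - 6))² = (6 - 4)² = 2² = 4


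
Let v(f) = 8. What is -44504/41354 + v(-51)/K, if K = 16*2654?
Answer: -118092939/109753516 ≈ -1.0760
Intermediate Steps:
K = 42464
-44504/41354 + v(-51)/K = -44504/41354 + 8/42464 = -44504*1/41354 + 8*(1/42464) = -22252/20677 + 1/5308 = -118092939/109753516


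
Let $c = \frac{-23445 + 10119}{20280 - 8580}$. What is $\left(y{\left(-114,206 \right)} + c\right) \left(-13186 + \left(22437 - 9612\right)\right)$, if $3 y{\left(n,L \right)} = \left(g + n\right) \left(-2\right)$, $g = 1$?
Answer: $- \frac{52229119}{1950} \approx -26784.0$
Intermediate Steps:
$y{\left(n,L \right)} = - \frac{2}{3} - \frac{2 n}{3}$ ($y{\left(n,L \right)} = \frac{\left(1 + n\right) \left(-2\right)}{3} = \frac{-2 - 2 n}{3} = - \frac{2}{3} - \frac{2 n}{3}$)
$c = - \frac{2221}{1950}$ ($c = - \frac{13326}{11700} = \left(-13326\right) \frac{1}{11700} = - \frac{2221}{1950} \approx -1.139$)
$\left(y{\left(-114,206 \right)} + c\right) \left(-13186 + \left(22437 - 9612\right)\right) = \left(\left(- \frac{2}{3} - -76\right) - \frac{2221}{1950}\right) \left(-13186 + \left(22437 - 9612\right)\right) = \left(\left(- \frac{2}{3} + 76\right) - \frac{2221}{1950}\right) \left(-13186 + \left(22437 - 9612\right)\right) = \left(\frac{226}{3} - \frac{2221}{1950}\right) \left(-13186 + 12825\right) = \frac{144679}{1950} \left(-361\right) = - \frac{52229119}{1950}$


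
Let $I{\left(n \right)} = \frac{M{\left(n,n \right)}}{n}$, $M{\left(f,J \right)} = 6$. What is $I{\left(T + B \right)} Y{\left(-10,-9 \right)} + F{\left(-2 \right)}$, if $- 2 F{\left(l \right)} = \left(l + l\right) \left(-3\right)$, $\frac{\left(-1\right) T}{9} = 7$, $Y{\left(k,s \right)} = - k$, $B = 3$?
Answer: $-7$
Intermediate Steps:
$T = -63$ ($T = \left(-9\right) 7 = -63$)
$F{\left(l \right)} = 3 l$ ($F{\left(l \right)} = - \frac{\left(l + l\right) \left(-3\right)}{2} = - \frac{2 l \left(-3\right)}{2} = - \frac{\left(-6\right) l}{2} = 3 l$)
$I{\left(n \right)} = \frac{6}{n}$
$I{\left(T + B \right)} Y{\left(-10,-9 \right)} + F{\left(-2 \right)} = \frac{6}{-63 + 3} \left(\left(-1\right) \left(-10\right)\right) + 3 \left(-2\right) = \frac{6}{-60} \cdot 10 - 6 = 6 \left(- \frac{1}{60}\right) 10 - 6 = \left(- \frac{1}{10}\right) 10 - 6 = -1 - 6 = -7$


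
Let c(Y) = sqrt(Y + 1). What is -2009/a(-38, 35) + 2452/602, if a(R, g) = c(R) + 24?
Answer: -13761478/184513 + 2009*I*sqrt(37)/613 ≈ -74.583 + 19.935*I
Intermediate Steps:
c(Y) = sqrt(1 + Y)
a(R, g) = 24 + sqrt(1 + R) (a(R, g) = sqrt(1 + R) + 24 = 24 + sqrt(1 + R))
-2009/a(-38, 35) + 2452/602 = -2009/(24 + sqrt(1 - 38)) + 2452/602 = -2009/(24 + sqrt(-37)) + 2452*(1/602) = -2009/(24 + I*sqrt(37)) + 1226/301 = 1226/301 - 2009/(24 + I*sqrt(37))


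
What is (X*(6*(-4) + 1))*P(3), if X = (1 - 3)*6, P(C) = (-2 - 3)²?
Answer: 6900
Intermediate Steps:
P(C) = 25 (P(C) = (-5)² = 25)
X = -12 (X = -2*6 = -12)
(X*(6*(-4) + 1))*P(3) = -12*(6*(-4) + 1)*25 = -12*(-24 + 1)*25 = -12*(-23)*25 = 276*25 = 6900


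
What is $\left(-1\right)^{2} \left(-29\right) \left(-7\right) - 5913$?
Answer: $-5710$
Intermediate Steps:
$\left(-1\right)^{2} \left(-29\right) \left(-7\right) - 5913 = 1 \left(-29\right) \left(-7\right) - 5913 = \left(-29\right) \left(-7\right) - 5913 = 203 - 5913 = -5710$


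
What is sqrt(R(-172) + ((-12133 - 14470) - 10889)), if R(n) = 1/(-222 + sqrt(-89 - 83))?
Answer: sqrt(-5731346338234 - 6182*I*sqrt(43))/12364 ≈ 6.8477e-7 - 193.63*I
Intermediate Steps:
R(n) = 1/(-222 + 2*I*sqrt(43)) (R(n) = 1/(-222 + sqrt(-172)) = 1/(-222 + 2*I*sqrt(43)))
sqrt(R(-172) + ((-12133 - 14470) - 10889)) = sqrt((-111/24728 - I*sqrt(43)/24728) + ((-12133 - 14470) - 10889)) = sqrt((-111/24728 - I*sqrt(43)/24728) + (-26603 - 10889)) = sqrt((-111/24728 - I*sqrt(43)/24728) - 37492) = sqrt(-927102287/24728 - I*sqrt(43)/24728)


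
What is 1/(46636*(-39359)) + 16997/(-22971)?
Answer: -31198780891999/42164334608604 ≈ -0.73993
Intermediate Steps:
1/(46636*(-39359)) + 16997/(-22971) = (1/46636)*(-1/39359) + 16997*(-1/22971) = -1/1835546324 - 16997/22971 = -31198780891999/42164334608604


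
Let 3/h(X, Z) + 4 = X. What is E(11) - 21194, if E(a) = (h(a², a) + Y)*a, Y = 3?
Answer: -825268/39 ≈ -21161.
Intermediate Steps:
h(X, Z) = 3/(-4 + X)
E(a) = a*(3 + 3/(-4 + a²)) (E(a) = (3/(-4 + a²) + 3)*a = (3 + 3/(-4 + a²))*a = a*(3 + 3/(-4 + a²)))
E(11) - 21194 = 3*11*(-3 + 11²)/(-4 + 11²) - 21194 = 3*11*(-3 + 121)/(-4 + 121) - 21194 = 3*11*118/117 - 21194 = 3*11*(1/117)*118 - 21194 = 1298/39 - 21194 = -825268/39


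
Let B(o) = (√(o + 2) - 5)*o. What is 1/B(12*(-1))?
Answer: 1/84 + I*√10/420 ≈ 0.011905 + 0.0075292*I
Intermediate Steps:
B(o) = o*(-5 + √(2 + o)) (B(o) = (√(2 + o) - 5)*o = (-5 + √(2 + o))*o = o*(-5 + √(2 + o)))
1/B(12*(-1)) = 1/((12*(-1))*(-5 + √(2 + 12*(-1)))) = 1/(-12*(-5 + √(2 - 12))) = 1/(-12*(-5 + √(-10))) = 1/(-12*(-5 + I*√10)) = 1/(60 - 12*I*√10)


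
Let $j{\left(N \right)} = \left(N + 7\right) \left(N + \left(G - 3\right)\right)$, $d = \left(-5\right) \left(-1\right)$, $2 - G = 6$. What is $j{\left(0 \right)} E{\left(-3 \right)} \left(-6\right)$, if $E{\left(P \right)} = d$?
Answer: $1470$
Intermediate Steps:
$G = -4$ ($G = 2 - 6 = -4$)
$d = 5$
$E{\left(P \right)} = 5$
$j{\left(N \right)} = \left(-7 + N\right) \left(7 + N\right)$ ($j{\left(N \right)} = \left(N + 7\right) \left(N - 7\right) = \left(7 + N\right) \left(N - 7\right) = \left(7 + N\right) \left(-7 + N\right) = \left(-7 + N\right) \left(7 + N\right)$)
$j{\left(0 \right)} E{\left(-3 \right)} \left(-6\right) = \left(-49 + 0^{2}\right) 5 \left(-6\right) = \left(-49 + 0\right) 5 \left(-6\right) = \left(-49\right) 5 \left(-6\right) = \left(-245\right) \left(-6\right) = 1470$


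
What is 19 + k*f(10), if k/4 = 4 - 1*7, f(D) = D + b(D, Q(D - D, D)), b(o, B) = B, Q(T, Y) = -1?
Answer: -89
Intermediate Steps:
f(D) = -1 + D (f(D) = D - 1 = -1 + D)
k = -12 (k = 4*(4 - 1*7) = 4*(4 - 7) = 4*(-3) = -12)
19 + k*f(10) = 19 - 12*(-1 + 10) = 19 - 12*9 = 19 - 108 = -89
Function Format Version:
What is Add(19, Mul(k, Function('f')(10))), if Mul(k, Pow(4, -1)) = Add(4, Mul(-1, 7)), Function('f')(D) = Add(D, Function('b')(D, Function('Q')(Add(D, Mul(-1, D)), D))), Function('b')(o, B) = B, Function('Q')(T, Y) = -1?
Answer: -89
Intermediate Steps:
Function('f')(D) = Add(-1, D) (Function('f')(D) = Add(D, -1) = Add(-1, D))
k = -12 (k = Mul(4, Add(4, Mul(-1, 7))) = Mul(4, Add(4, -7)) = Mul(4, -3) = -12)
Add(19, Mul(k, Function('f')(10))) = Add(19, Mul(-12, Add(-1, 10))) = Add(19, Mul(-12, 9)) = Add(19, -108) = -89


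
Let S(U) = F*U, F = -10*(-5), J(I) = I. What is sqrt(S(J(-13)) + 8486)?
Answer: 2*sqrt(1959) ≈ 88.521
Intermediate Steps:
F = 50
S(U) = 50*U
sqrt(S(J(-13)) + 8486) = sqrt(50*(-13) + 8486) = sqrt(-650 + 8486) = sqrt(7836) = 2*sqrt(1959)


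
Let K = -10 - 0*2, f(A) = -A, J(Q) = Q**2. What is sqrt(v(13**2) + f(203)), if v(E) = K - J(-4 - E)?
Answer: I*sqrt(30142) ≈ 173.61*I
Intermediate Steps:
K = -10 (K = -10 - 1*0 = -10 + 0 = -10)
v(E) = -10 - (-4 - E)**2
sqrt(v(13**2) + f(203)) = sqrt((-10 - (4 + 13**2)**2) - 1*203) = sqrt((-10 - (4 + 169)**2) - 203) = sqrt((-10 - 1*173**2) - 203) = sqrt((-10 - 1*29929) - 203) = sqrt((-10 - 29929) - 203) = sqrt(-29939 - 203) = sqrt(-30142) = I*sqrt(30142)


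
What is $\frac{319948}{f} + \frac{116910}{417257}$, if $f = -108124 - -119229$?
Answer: $\frac{134798828186}{4633638985} \approx 29.091$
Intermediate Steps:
$f = 11105$ ($f = -108124 + 119229 = 11105$)
$\frac{319948}{f} + \frac{116910}{417257} = \frac{319948}{11105} + \frac{116910}{417257} = \frac{134798828186}{4633638985}$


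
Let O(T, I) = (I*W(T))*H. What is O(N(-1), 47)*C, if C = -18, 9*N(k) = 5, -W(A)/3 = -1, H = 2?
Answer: -5076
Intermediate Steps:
W(A) = 3 (W(A) = -3*(-1) = 3)
N(k) = 5/9 (N(k) = (⅑)*5 = 5/9)
O(T, I) = 6*I (O(T, I) = (I*3)*2 = (3*I)*2 = 6*I)
O(N(-1), 47)*C = (6*47)*(-18) = 282*(-18) = -5076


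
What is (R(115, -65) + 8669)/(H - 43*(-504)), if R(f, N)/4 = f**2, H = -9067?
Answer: 61569/12605 ≈ 4.8845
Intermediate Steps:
R(f, N) = 4*f**2
(R(115, -65) + 8669)/(H - 43*(-504)) = (4*115**2 + 8669)/(-9067 - 43*(-504)) = (4*13225 + 8669)/(-9067 + 21672) = (52900 + 8669)/12605 = 61569*(1/12605) = 61569/12605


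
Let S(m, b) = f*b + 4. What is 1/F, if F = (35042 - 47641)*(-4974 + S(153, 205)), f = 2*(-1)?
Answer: 1/67782620 ≈ 1.4753e-8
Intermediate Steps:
f = -2
S(m, b) = 4 - 2*b (S(m, b) = -2*b + 4 = 4 - 2*b)
F = 67782620 (F = (35042 - 47641)*(-4974 + (4 - 2*205)) = -12599*(-4974 + (4 - 410)) = -12599*(-4974 - 406) = -12599*(-5380) = 67782620)
1/F = 1/67782620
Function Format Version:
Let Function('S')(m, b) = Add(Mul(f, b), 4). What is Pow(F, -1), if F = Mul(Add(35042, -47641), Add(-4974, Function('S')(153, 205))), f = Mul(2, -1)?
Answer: Rational(1, 67782620) ≈ 1.4753e-8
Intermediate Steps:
f = -2
Function('S')(m, b) = Add(4, Mul(-2, b)) (Function('S')(m, b) = Add(Mul(-2, b), 4) = Add(4, Mul(-2, b)))
F = 67782620 (F = Mul(Add(35042, -47641), Add(-4974, Add(4, Mul(-2, 205)))) = Mul(-12599, Add(-4974, Add(4, -410))) = Mul(-12599, Add(-4974, -406)) = Mul(-12599, -5380) = 67782620)
Pow(F, -1) = Pow(67782620, -1) = Rational(1, 67782620)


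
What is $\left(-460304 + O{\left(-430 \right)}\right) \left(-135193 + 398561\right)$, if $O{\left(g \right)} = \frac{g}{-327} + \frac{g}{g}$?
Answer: $- \frac{39641796076568}{327} \approx -1.2123 \cdot 10^{11}$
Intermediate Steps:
$O{\left(g \right)} = 1 - \frac{g}{327}$ ($O{\left(g \right)} = g \left(- \frac{1}{327}\right) + 1 = - \frac{g}{327} + 1 = 1 - \frac{g}{327}$)
$\left(-460304 + O{\left(-430 \right)}\right) \left(-135193 + 398561\right) = \left(-460304 + \left(1 - - \frac{430}{327}\right)\right) \left(-135193 + 398561\right) = \left(-460304 + \left(1 + \frac{430}{327}\right)\right) 263368 = \left(-460304 + \frac{757}{327}\right) 263368 = \left(- \frac{150518651}{327}\right) 263368 = - \frac{39641796076568}{327}$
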